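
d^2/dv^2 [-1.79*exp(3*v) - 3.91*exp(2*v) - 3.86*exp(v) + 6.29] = (-16.11*exp(2*v) - 15.64*exp(v) - 3.86)*exp(v)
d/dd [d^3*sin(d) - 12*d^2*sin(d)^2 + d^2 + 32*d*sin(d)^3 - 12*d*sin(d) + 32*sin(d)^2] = d^3*cos(d) + 3*d^2*sin(d) - 12*d^2*sin(2*d) + 12*d*cos(d) + 12*d*cos(2*d) - 24*d*cos(3*d) - 10*d + 12*sin(d) + 32*sin(2*d) - 8*sin(3*d)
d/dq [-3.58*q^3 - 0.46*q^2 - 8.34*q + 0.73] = -10.74*q^2 - 0.92*q - 8.34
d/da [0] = 0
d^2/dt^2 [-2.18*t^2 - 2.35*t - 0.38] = -4.36000000000000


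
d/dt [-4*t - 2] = -4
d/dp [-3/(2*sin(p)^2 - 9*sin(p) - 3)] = 3*(4*sin(p) - 9)*cos(p)/(9*sin(p) + cos(2*p) + 2)^2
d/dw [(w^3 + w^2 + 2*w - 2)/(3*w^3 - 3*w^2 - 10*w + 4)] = 2*(-3*w^4 - 16*w^3 + 13*w^2 - 2*w - 6)/(9*w^6 - 18*w^5 - 51*w^4 + 84*w^3 + 76*w^2 - 80*w + 16)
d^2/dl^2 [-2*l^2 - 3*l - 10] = -4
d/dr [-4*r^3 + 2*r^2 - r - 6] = -12*r^2 + 4*r - 1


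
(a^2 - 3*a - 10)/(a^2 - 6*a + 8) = (a^2 - 3*a - 10)/(a^2 - 6*a + 8)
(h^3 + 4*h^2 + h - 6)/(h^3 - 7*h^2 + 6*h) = (h^2 + 5*h + 6)/(h*(h - 6))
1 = 1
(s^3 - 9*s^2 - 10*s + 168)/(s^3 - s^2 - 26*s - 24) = (s - 7)/(s + 1)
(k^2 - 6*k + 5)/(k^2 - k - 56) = (-k^2 + 6*k - 5)/(-k^2 + k + 56)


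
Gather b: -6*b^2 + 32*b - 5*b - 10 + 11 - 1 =-6*b^2 + 27*b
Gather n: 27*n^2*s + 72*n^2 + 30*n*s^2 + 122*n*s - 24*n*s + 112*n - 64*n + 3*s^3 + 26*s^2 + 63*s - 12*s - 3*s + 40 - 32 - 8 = n^2*(27*s + 72) + n*(30*s^2 + 98*s + 48) + 3*s^3 + 26*s^2 + 48*s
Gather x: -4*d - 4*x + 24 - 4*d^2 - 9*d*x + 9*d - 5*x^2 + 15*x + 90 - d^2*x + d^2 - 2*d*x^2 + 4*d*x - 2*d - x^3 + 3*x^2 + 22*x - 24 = -3*d^2 + 3*d - x^3 + x^2*(-2*d - 2) + x*(-d^2 - 5*d + 33) + 90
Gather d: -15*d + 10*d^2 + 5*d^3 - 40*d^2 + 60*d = 5*d^3 - 30*d^2 + 45*d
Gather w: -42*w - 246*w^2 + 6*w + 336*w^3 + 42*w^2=336*w^3 - 204*w^2 - 36*w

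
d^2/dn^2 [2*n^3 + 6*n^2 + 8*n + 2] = 12*n + 12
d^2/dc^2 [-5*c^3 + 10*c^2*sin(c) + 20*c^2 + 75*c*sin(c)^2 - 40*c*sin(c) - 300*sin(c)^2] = -10*c^2*sin(c) + 40*sqrt(2)*c*sin(c + pi/4) + 150*c*cos(2*c) - 30*c + 20*sin(c) + 150*sin(2*c) - 80*cos(c) - 600*cos(2*c) + 40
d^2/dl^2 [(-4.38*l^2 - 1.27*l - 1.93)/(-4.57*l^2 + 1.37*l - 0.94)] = (107.89313*l^3 + 128.953518*l^2 - 105.235218*l + 1.674394)/(95.443993*l^6 - 85.836939*l^5 + 84.627717*l^4 - 37.882829*l^3 + 17.407014*l^2 - 3.631596*l + 0.830584)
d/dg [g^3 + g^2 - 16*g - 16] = 3*g^2 + 2*g - 16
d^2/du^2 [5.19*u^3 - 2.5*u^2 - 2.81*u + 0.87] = 31.14*u - 5.0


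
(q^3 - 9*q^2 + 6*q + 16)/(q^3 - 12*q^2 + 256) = (q^2 - q - 2)/(q^2 - 4*q - 32)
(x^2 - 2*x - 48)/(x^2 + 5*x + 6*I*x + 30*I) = (x^2 - 2*x - 48)/(x^2 + x*(5 + 6*I) + 30*I)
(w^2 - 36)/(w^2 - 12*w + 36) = (w + 6)/(w - 6)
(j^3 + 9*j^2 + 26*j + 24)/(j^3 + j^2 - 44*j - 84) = (j^2 + 7*j + 12)/(j^2 - j - 42)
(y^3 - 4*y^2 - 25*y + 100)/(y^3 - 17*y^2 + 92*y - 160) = (y + 5)/(y - 8)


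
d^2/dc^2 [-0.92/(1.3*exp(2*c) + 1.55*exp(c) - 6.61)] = (-0.92*(2.6*exp(c) + 1.55)*(5.2*exp(c) + 3.1)*exp(c) + (4.784*exp(c) + 1.426)*(1.3*exp(2*c) + 1.55*exp(c) - 6.61))*exp(c)/(1.3*exp(2*c) + 1.55*exp(c) - 6.61)^3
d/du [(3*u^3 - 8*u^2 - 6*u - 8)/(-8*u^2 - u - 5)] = (-24*u^4 - 6*u^3 - 85*u^2 - 48*u + 22)/(64*u^4 + 16*u^3 + 81*u^2 + 10*u + 25)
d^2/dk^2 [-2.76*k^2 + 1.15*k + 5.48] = -5.52000000000000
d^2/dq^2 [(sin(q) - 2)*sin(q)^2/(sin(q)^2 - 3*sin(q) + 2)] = (-sin(q)^4 + 3*sin(q)^3 - 4*sin(q)^2 + 2)/(sin(q) - 1)^3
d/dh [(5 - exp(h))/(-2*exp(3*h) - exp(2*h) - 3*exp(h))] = (-(exp(h) - 5)*(6*exp(2*h) + 2*exp(h) + 3) + (2*exp(2*h) + exp(h) + 3)*exp(h))*exp(-h)/(2*exp(2*h) + exp(h) + 3)^2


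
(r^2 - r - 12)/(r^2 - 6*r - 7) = (-r^2 + r + 12)/(-r^2 + 6*r + 7)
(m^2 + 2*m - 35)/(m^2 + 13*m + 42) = (m - 5)/(m + 6)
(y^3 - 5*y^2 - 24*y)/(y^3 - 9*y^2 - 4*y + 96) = y/(y - 4)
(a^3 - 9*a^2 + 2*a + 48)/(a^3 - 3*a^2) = 1 - 6/a - 16/a^2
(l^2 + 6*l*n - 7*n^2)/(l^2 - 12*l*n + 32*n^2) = (l^2 + 6*l*n - 7*n^2)/(l^2 - 12*l*n + 32*n^2)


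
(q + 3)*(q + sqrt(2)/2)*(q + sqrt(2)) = q^3 + 3*sqrt(2)*q^2/2 + 3*q^2 + q + 9*sqrt(2)*q/2 + 3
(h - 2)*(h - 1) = h^2 - 3*h + 2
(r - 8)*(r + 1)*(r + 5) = r^3 - 2*r^2 - 43*r - 40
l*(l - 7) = l^2 - 7*l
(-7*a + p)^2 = 49*a^2 - 14*a*p + p^2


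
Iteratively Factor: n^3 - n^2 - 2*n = (n - 2)*(n^2 + n) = (n - 2)*(n + 1)*(n)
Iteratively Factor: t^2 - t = (t - 1)*(t)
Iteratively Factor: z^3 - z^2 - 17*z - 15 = (z + 1)*(z^2 - 2*z - 15) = (z - 5)*(z + 1)*(z + 3)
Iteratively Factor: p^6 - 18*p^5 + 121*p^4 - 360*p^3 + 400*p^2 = (p)*(p^5 - 18*p^4 + 121*p^3 - 360*p^2 + 400*p) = p*(p - 4)*(p^4 - 14*p^3 + 65*p^2 - 100*p) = p^2*(p - 4)*(p^3 - 14*p^2 + 65*p - 100) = p^2*(p - 5)*(p - 4)*(p^2 - 9*p + 20) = p^2*(p - 5)^2*(p - 4)*(p - 4)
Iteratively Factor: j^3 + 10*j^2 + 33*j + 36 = (j + 4)*(j^2 + 6*j + 9) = (j + 3)*(j + 4)*(j + 3)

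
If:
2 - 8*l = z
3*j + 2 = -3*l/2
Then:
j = z/16 - 19/24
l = 1/4 - z/8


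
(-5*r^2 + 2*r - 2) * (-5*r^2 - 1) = 25*r^4 - 10*r^3 + 15*r^2 - 2*r + 2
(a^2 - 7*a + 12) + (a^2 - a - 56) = 2*a^2 - 8*a - 44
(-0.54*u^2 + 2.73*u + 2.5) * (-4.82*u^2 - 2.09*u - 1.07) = 2.6028*u^4 - 12.03*u^3 - 17.1779*u^2 - 8.1461*u - 2.675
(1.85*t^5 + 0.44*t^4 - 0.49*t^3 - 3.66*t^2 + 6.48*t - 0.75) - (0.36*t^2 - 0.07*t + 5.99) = 1.85*t^5 + 0.44*t^4 - 0.49*t^3 - 4.02*t^2 + 6.55*t - 6.74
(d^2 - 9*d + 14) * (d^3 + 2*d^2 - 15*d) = d^5 - 7*d^4 - 19*d^3 + 163*d^2 - 210*d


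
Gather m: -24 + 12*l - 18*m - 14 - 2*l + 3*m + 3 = 10*l - 15*m - 35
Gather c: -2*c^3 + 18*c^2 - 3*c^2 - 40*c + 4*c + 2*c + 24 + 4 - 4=-2*c^3 + 15*c^2 - 34*c + 24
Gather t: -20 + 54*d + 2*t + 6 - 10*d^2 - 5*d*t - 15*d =-10*d^2 + 39*d + t*(2 - 5*d) - 14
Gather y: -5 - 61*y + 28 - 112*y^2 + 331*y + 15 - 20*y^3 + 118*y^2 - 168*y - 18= -20*y^3 + 6*y^2 + 102*y + 20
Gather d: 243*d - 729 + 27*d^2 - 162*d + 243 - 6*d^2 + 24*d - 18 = 21*d^2 + 105*d - 504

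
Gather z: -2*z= -2*z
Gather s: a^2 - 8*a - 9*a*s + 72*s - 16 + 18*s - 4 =a^2 - 8*a + s*(90 - 9*a) - 20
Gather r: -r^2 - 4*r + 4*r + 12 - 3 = 9 - r^2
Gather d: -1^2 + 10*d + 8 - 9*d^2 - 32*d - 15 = -9*d^2 - 22*d - 8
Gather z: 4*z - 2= 4*z - 2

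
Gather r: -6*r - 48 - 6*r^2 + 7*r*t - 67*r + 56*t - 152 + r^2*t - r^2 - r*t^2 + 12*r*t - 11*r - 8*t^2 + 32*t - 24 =r^2*(t - 7) + r*(-t^2 + 19*t - 84) - 8*t^2 + 88*t - 224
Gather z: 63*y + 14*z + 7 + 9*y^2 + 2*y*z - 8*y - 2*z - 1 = 9*y^2 + 55*y + z*(2*y + 12) + 6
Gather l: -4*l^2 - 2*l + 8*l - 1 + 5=-4*l^2 + 6*l + 4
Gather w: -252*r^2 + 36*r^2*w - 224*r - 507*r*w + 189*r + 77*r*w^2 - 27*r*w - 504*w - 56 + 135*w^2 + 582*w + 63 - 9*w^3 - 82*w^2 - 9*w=-252*r^2 - 35*r - 9*w^3 + w^2*(77*r + 53) + w*(36*r^2 - 534*r + 69) + 7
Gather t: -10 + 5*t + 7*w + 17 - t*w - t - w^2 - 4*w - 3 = t*(4 - w) - w^2 + 3*w + 4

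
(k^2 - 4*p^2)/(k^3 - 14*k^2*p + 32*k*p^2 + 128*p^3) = (k - 2*p)/(k^2 - 16*k*p + 64*p^2)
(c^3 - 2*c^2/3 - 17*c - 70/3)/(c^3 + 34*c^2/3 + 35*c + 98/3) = (c - 5)/(c + 7)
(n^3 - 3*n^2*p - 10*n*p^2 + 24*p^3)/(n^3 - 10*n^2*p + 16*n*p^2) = (-n^2 + n*p + 12*p^2)/(n*(-n + 8*p))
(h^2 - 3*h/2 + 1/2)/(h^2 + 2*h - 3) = (h - 1/2)/(h + 3)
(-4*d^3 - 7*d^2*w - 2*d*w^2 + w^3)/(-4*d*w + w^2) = d^2/w + 2*d + w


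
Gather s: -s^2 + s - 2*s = -s^2 - s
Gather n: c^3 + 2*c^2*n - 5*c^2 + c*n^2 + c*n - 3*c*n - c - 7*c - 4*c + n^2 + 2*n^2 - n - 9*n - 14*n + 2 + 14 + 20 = c^3 - 5*c^2 - 12*c + n^2*(c + 3) + n*(2*c^2 - 2*c - 24) + 36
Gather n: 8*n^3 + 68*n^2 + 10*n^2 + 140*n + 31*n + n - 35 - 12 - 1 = 8*n^3 + 78*n^2 + 172*n - 48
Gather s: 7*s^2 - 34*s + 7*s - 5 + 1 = 7*s^2 - 27*s - 4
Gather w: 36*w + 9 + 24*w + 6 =60*w + 15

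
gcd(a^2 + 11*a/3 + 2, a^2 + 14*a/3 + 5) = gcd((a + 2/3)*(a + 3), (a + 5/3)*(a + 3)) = a + 3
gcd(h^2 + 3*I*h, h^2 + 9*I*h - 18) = h + 3*I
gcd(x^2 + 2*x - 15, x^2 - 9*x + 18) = x - 3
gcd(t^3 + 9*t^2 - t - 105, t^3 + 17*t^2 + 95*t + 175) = t^2 + 12*t + 35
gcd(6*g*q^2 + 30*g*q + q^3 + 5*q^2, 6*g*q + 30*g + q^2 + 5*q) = 6*g*q + 30*g + q^2 + 5*q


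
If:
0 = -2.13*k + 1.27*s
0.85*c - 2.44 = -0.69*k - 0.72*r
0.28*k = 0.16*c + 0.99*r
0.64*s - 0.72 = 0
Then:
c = 2.51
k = 0.67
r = -0.22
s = 1.12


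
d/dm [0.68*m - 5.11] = 0.680000000000000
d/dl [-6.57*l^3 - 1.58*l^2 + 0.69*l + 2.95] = -19.71*l^2 - 3.16*l + 0.69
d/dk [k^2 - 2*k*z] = 2*k - 2*z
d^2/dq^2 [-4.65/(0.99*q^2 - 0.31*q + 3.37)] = (9.11493*q^2 - 2.85417*q - 4.65*(1.98*q - 0.31)*(3.96*q - 0.62) + 31.02759)/(0.99*q^2 - 0.31*q + 3.37)^3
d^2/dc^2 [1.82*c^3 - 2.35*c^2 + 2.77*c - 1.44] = 10.92*c - 4.7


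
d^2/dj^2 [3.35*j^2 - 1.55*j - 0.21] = 6.70000000000000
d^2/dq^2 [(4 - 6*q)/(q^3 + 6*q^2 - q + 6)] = 4*(-(3*q - 2)*(3*q^2 + 12*q - 1)^2 + 3*(3*q^2 + 12*q + (q + 2)*(3*q - 2) - 1)*(q^3 + 6*q^2 - q + 6))/(q^3 + 6*q^2 - q + 6)^3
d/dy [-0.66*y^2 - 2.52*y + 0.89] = -1.32*y - 2.52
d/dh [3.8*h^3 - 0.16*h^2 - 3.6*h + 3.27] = 11.4*h^2 - 0.32*h - 3.6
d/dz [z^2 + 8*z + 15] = 2*z + 8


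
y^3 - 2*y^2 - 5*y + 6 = (y - 3)*(y - 1)*(y + 2)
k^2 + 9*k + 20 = (k + 4)*(k + 5)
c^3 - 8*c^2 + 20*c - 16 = (c - 4)*(c - 2)^2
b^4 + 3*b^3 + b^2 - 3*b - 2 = (b - 1)*(b + 1)^2*(b + 2)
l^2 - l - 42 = (l - 7)*(l + 6)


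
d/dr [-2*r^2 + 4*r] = 4 - 4*r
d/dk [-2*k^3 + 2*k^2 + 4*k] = -6*k^2 + 4*k + 4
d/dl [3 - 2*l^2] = -4*l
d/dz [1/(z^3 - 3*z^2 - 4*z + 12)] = (-3*z^2 + 6*z + 4)/(z^3 - 3*z^2 - 4*z + 12)^2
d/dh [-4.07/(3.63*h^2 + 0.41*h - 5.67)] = (29.5482*h + 1.6687)/(3.63*h^2 + 0.41*h - 5.67)^2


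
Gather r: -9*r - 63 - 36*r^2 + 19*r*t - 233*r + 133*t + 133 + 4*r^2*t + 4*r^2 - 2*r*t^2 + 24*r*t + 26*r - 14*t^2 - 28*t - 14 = r^2*(4*t - 32) + r*(-2*t^2 + 43*t - 216) - 14*t^2 + 105*t + 56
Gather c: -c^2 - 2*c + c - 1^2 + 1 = -c^2 - c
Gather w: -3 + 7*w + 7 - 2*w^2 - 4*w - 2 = -2*w^2 + 3*w + 2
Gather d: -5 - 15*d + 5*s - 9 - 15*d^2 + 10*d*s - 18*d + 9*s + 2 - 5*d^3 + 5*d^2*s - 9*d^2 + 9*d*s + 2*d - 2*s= -5*d^3 + d^2*(5*s - 24) + d*(19*s - 31) + 12*s - 12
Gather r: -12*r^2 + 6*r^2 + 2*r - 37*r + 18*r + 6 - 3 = -6*r^2 - 17*r + 3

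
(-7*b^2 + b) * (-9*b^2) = 63*b^4 - 9*b^3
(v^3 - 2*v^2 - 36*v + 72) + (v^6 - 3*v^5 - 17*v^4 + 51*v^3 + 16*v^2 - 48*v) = v^6 - 3*v^5 - 17*v^4 + 52*v^3 + 14*v^2 - 84*v + 72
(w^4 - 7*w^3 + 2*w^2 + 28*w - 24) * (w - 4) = w^5 - 11*w^4 + 30*w^3 + 20*w^2 - 136*w + 96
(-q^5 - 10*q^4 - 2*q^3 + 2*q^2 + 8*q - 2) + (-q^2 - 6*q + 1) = -q^5 - 10*q^4 - 2*q^3 + q^2 + 2*q - 1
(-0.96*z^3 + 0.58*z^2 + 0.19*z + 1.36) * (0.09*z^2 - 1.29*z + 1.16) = -0.0864*z^5 + 1.2906*z^4 - 1.8447*z^3 + 0.5501*z^2 - 1.534*z + 1.5776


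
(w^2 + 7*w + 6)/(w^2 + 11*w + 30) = (w + 1)/(w + 5)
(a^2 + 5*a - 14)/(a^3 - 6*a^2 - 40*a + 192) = (a^2 + 5*a - 14)/(a^3 - 6*a^2 - 40*a + 192)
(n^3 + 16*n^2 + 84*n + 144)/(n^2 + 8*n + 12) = (n^2 + 10*n + 24)/(n + 2)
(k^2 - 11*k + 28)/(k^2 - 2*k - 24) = (-k^2 + 11*k - 28)/(-k^2 + 2*k + 24)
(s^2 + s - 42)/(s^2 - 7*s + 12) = (s^2 + s - 42)/(s^2 - 7*s + 12)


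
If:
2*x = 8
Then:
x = 4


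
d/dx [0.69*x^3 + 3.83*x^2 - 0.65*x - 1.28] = 2.07*x^2 + 7.66*x - 0.65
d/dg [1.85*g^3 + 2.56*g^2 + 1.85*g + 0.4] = 5.55*g^2 + 5.12*g + 1.85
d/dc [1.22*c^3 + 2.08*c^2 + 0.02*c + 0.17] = 3.66*c^2 + 4.16*c + 0.02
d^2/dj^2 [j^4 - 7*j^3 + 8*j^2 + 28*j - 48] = 12*j^2 - 42*j + 16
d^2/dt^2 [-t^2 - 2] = -2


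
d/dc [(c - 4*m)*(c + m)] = 2*c - 3*m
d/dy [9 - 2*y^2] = -4*y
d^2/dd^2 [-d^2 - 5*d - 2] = -2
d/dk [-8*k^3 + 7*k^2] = 2*k*(7 - 12*k)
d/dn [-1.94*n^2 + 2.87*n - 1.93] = 2.87 - 3.88*n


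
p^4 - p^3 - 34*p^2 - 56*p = p*(p - 7)*(p + 2)*(p + 4)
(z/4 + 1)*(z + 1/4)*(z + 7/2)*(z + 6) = z^4/4 + 55*z^3/16 + 499*z^2/32 + 395*z/16 + 21/4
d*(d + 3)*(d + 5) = d^3 + 8*d^2 + 15*d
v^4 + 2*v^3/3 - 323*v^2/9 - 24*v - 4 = (v - 6)*(v + 1/3)^2*(v + 6)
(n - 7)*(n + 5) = n^2 - 2*n - 35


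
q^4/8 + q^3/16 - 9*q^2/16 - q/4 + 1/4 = (q/4 + 1/2)*(q/2 + 1/2)*(q - 2)*(q - 1/2)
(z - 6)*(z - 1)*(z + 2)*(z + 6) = z^4 + z^3 - 38*z^2 - 36*z + 72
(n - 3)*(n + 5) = n^2 + 2*n - 15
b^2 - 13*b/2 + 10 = (b - 4)*(b - 5/2)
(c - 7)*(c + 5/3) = c^2 - 16*c/3 - 35/3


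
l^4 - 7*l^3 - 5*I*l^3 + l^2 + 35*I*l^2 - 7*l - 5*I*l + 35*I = (l - 7)*(l - 5*I)*(l - I)*(l + I)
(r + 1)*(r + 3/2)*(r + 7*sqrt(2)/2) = r^3 + 5*r^2/2 + 7*sqrt(2)*r^2/2 + 3*r/2 + 35*sqrt(2)*r/4 + 21*sqrt(2)/4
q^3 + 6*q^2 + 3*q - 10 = (q - 1)*(q + 2)*(q + 5)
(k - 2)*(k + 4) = k^2 + 2*k - 8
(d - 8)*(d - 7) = d^2 - 15*d + 56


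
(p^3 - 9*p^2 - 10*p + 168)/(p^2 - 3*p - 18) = (p^2 - 3*p - 28)/(p + 3)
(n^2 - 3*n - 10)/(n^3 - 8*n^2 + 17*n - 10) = (n + 2)/(n^2 - 3*n + 2)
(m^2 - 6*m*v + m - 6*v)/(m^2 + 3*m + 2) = (m - 6*v)/(m + 2)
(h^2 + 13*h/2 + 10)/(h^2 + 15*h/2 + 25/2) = (h + 4)/(h + 5)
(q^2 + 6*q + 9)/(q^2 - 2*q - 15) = (q + 3)/(q - 5)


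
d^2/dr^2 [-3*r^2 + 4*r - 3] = -6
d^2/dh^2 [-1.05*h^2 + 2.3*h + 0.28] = -2.10000000000000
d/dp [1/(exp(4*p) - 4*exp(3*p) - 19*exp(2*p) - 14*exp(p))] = 2*(-2*exp(3*p) + 6*exp(2*p) + 19*exp(p) + 7)*exp(-p)/(-exp(3*p) + 4*exp(2*p) + 19*exp(p) + 14)^2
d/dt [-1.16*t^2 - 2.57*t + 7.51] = -2.32*t - 2.57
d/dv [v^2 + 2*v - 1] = 2*v + 2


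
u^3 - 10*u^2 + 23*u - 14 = (u - 7)*(u - 2)*(u - 1)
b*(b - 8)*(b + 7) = b^3 - b^2 - 56*b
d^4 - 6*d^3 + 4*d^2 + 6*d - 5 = (d - 5)*(d - 1)^2*(d + 1)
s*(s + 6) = s^2 + 6*s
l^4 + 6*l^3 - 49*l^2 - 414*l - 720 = (l - 8)*(l + 3)*(l + 5)*(l + 6)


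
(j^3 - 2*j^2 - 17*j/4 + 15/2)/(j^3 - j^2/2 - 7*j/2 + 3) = (j - 5/2)/(j - 1)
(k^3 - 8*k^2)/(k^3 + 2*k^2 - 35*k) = k*(k - 8)/(k^2 + 2*k - 35)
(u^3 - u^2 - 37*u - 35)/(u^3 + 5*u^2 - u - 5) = (u - 7)/(u - 1)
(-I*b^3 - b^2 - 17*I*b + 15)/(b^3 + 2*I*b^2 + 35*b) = (-I*b^2 + 4*b + 3*I)/(b*(b + 7*I))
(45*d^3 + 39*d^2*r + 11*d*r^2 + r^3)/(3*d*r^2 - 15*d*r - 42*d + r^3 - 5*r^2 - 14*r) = (15*d^2 + 8*d*r + r^2)/(r^2 - 5*r - 14)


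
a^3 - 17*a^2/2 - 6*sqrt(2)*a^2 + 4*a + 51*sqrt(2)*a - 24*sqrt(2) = (a - 8)*(a - 1/2)*(a - 6*sqrt(2))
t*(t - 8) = t^2 - 8*t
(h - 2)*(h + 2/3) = h^2 - 4*h/3 - 4/3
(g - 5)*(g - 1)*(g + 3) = g^3 - 3*g^2 - 13*g + 15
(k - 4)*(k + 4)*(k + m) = k^3 + k^2*m - 16*k - 16*m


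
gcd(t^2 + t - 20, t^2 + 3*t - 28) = t - 4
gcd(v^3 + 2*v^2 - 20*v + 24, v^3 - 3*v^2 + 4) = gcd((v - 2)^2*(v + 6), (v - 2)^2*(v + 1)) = v^2 - 4*v + 4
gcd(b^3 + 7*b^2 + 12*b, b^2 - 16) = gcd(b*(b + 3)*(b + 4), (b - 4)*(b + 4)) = b + 4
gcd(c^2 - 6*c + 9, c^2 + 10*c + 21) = 1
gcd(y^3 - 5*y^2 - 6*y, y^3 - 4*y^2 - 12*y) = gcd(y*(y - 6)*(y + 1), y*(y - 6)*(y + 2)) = y^2 - 6*y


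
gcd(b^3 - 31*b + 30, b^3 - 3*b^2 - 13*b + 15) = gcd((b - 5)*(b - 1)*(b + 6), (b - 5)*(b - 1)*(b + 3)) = b^2 - 6*b + 5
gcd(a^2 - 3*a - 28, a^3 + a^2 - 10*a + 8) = a + 4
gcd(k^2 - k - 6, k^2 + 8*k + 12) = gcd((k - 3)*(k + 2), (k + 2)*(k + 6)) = k + 2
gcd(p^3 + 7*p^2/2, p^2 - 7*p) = p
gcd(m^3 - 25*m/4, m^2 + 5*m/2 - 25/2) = m - 5/2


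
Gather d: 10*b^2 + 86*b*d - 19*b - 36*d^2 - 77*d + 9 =10*b^2 - 19*b - 36*d^2 + d*(86*b - 77) + 9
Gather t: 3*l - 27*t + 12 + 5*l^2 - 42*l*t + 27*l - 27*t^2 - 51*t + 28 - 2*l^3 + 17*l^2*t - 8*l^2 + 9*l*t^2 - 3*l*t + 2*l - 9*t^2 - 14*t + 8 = -2*l^3 - 3*l^2 + 32*l + t^2*(9*l - 36) + t*(17*l^2 - 45*l - 92) + 48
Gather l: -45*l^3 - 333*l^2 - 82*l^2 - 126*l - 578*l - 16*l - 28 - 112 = -45*l^3 - 415*l^2 - 720*l - 140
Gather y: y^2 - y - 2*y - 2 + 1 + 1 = y^2 - 3*y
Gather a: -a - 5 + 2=-a - 3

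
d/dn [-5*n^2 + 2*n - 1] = 2 - 10*n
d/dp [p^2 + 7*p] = 2*p + 7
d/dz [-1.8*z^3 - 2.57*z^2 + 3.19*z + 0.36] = -5.4*z^2 - 5.14*z + 3.19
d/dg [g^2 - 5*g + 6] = 2*g - 5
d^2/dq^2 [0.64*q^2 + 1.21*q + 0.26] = 1.28000000000000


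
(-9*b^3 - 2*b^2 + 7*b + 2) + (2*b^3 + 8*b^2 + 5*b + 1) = -7*b^3 + 6*b^2 + 12*b + 3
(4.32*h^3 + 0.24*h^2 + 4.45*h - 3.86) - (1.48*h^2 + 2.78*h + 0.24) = 4.32*h^3 - 1.24*h^2 + 1.67*h - 4.1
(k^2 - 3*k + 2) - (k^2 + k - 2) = 4 - 4*k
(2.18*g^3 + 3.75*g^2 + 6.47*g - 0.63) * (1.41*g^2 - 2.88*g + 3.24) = 3.0738*g^5 - 0.990900000000001*g^4 + 5.3859*g^3 - 7.3719*g^2 + 22.7772*g - 2.0412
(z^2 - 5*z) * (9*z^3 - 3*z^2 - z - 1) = 9*z^5 - 48*z^4 + 14*z^3 + 4*z^2 + 5*z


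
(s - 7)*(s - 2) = s^2 - 9*s + 14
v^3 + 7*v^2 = v^2*(v + 7)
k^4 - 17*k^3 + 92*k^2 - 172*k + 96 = (k - 8)*(k - 6)*(k - 2)*(k - 1)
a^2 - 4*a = a*(a - 4)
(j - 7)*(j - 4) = j^2 - 11*j + 28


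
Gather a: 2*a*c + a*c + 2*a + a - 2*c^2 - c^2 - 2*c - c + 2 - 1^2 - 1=a*(3*c + 3) - 3*c^2 - 3*c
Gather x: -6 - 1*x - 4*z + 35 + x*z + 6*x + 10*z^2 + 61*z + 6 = x*(z + 5) + 10*z^2 + 57*z + 35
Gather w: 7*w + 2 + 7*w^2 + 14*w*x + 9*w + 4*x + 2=7*w^2 + w*(14*x + 16) + 4*x + 4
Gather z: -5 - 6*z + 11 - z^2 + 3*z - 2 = -z^2 - 3*z + 4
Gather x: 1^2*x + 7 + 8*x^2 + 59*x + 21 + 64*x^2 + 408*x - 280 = 72*x^2 + 468*x - 252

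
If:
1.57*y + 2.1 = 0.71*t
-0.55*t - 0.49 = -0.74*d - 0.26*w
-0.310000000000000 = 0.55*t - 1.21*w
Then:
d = 1.2903588607814*y + 2.29810423856519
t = 2.2112676056338*y + 2.95774647887324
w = 1.00512163892446*y + 1.60062856477709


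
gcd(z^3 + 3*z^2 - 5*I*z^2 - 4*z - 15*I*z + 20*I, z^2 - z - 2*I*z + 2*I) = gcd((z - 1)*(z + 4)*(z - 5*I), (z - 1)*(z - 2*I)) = z - 1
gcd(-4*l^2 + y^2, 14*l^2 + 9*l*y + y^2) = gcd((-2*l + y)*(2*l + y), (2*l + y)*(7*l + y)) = 2*l + y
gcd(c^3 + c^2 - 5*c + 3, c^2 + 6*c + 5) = 1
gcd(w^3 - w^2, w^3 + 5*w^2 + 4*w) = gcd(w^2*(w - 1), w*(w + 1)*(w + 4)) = w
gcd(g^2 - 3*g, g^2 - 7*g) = g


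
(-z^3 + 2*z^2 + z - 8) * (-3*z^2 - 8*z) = 3*z^5 + 2*z^4 - 19*z^3 + 16*z^2 + 64*z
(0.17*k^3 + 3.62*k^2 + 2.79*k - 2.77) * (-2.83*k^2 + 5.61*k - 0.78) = -0.4811*k^5 - 9.2909*k^4 + 12.2799*k^3 + 20.6674*k^2 - 17.7159*k + 2.1606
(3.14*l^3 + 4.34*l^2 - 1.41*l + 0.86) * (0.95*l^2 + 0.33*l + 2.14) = 2.983*l^5 + 5.1592*l^4 + 6.8123*l^3 + 9.6393*l^2 - 2.7336*l + 1.8404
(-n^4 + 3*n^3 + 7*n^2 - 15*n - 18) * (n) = -n^5 + 3*n^4 + 7*n^3 - 15*n^2 - 18*n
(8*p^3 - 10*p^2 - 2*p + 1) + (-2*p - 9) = 8*p^3 - 10*p^2 - 4*p - 8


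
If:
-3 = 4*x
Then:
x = -3/4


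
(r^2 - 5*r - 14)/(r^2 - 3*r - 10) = (r - 7)/(r - 5)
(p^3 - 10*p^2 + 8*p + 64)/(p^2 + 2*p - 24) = (p^2 - 6*p - 16)/(p + 6)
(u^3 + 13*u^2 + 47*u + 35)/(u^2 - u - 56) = (u^2 + 6*u + 5)/(u - 8)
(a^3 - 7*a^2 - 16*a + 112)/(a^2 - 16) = a - 7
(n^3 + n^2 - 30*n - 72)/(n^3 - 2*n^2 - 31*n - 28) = (n^2 - 3*n - 18)/(n^2 - 6*n - 7)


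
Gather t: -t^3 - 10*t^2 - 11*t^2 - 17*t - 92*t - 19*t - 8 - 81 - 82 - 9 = -t^3 - 21*t^2 - 128*t - 180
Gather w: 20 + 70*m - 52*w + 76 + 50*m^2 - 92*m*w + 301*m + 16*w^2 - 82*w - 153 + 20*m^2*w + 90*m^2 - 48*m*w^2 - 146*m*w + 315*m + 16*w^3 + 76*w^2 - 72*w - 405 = 140*m^2 + 686*m + 16*w^3 + w^2*(92 - 48*m) + w*(20*m^2 - 238*m - 206) - 462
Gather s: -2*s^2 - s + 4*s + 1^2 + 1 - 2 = -2*s^2 + 3*s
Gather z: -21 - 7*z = -7*z - 21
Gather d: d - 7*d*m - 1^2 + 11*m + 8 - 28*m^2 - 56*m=d*(1 - 7*m) - 28*m^2 - 45*m + 7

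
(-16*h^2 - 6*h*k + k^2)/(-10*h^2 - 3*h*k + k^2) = (8*h - k)/(5*h - k)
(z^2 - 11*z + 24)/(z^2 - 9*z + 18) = (z - 8)/(z - 6)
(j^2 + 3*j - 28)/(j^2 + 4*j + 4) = (j^2 + 3*j - 28)/(j^2 + 4*j + 4)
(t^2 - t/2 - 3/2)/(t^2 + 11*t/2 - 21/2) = (t + 1)/(t + 7)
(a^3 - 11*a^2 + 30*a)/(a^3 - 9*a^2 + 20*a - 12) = a*(a - 5)/(a^2 - 3*a + 2)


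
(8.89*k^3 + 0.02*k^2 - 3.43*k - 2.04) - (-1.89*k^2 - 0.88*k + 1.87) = 8.89*k^3 + 1.91*k^2 - 2.55*k - 3.91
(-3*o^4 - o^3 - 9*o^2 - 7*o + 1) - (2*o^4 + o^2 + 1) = -5*o^4 - o^3 - 10*o^2 - 7*o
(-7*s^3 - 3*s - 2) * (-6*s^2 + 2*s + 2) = 42*s^5 - 14*s^4 + 4*s^3 + 6*s^2 - 10*s - 4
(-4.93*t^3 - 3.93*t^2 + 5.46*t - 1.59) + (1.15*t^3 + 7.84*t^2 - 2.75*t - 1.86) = -3.78*t^3 + 3.91*t^2 + 2.71*t - 3.45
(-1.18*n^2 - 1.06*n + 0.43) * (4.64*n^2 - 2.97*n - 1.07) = -5.4752*n^4 - 1.4138*n^3 + 6.406*n^2 - 0.1429*n - 0.4601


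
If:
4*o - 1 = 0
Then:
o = 1/4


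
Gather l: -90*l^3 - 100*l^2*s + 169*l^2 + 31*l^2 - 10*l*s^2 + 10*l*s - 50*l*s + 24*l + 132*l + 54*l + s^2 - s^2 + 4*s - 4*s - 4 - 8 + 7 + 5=-90*l^3 + l^2*(200 - 100*s) + l*(-10*s^2 - 40*s + 210)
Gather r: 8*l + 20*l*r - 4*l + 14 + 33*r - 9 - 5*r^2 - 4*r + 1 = 4*l - 5*r^2 + r*(20*l + 29) + 6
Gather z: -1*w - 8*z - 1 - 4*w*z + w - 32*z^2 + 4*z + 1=-32*z^2 + z*(-4*w - 4)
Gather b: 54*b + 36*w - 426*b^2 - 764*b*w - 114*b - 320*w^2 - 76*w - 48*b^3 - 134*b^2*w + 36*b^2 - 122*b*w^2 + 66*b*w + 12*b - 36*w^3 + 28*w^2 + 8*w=-48*b^3 + b^2*(-134*w - 390) + b*(-122*w^2 - 698*w - 48) - 36*w^3 - 292*w^2 - 32*w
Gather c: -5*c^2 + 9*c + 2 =-5*c^2 + 9*c + 2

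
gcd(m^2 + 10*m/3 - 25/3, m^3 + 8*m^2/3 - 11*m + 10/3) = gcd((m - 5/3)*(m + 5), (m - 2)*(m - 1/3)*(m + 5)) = m + 5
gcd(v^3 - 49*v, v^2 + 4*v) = v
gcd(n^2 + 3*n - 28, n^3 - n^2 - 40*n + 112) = n^2 + 3*n - 28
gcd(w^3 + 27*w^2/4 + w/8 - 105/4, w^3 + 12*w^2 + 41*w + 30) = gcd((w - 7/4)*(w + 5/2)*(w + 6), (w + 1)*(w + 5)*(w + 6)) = w + 6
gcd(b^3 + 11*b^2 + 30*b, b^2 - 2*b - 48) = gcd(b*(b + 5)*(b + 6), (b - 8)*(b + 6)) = b + 6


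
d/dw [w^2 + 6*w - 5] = 2*w + 6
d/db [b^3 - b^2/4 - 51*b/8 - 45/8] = 3*b^2 - b/2 - 51/8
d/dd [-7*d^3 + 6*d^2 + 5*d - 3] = -21*d^2 + 12*d + 5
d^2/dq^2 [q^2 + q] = 2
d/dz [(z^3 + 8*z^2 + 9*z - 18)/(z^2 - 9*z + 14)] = (z^4 - 18*z^3 - 39*z^2 + 260*z - 36)/(z^4 - 18*z^3 + 109*z^2 - 252*z + 196)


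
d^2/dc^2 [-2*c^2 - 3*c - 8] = -4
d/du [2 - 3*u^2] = -6*u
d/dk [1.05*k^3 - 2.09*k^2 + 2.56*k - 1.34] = 3.15*k^2 - 4.18*k + 2.56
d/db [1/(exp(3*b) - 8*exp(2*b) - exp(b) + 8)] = (-3*exp(2*b) + 16*exp(b) + 1)*exp(b)/(exp(3*b) - 8*exp(2*b) - exp(b) + 8)^2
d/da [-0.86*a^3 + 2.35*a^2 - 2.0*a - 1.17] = -2.58*a^2 + 4.7*a - 2.0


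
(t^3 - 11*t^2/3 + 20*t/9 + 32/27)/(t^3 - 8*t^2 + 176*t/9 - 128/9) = (t + 1/3)/(t - 4)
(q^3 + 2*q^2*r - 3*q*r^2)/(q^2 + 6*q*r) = (q^2 + 2*q*r - 3*r^2)/(q + 6*r)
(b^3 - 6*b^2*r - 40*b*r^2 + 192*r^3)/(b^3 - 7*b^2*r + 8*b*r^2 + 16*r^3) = (-b^2 + 2*b*r + 48*r^2)/(-b^2 + 3*b*r + 4*r^2)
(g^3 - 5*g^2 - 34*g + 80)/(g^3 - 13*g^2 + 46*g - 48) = (g + 5)/(g - 3)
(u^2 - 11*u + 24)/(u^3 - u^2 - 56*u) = (u - 3)/(u*(u + 7))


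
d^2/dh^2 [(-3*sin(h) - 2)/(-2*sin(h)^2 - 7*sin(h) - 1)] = (-12*sin(h)^5 + 10*sin(h)^4 - 24*sin(h)^3 - 13*sin(h)^2 + 143*sin(h) + 146)/(7*sin(h) - cos(2*h) + 2)^3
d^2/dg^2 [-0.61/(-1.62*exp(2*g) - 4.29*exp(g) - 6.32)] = (0.61*(3.24*exp(g) + 4.29)*(6.48*exp(g) + 8.58)*exp(g) - (3.9528*exp(g) + 2.6169)*(1.62*exp(2*g) + 4.29*exp(g) + 6.32))*exp(g)/(1.62*exp(2*g) + 4.29*exp(g) + 6.32)^3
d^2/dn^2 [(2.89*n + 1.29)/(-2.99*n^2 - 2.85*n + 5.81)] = (-(2.89*n + 1.29)*(5.98*n + 2.85)*(11.96*n + 5.7) + (51.8466*n + 24.1872)*(2.99*n^2 + 2.85*n - 5.81))/(2.99*n^2 + 2.85*n - 5.81)^3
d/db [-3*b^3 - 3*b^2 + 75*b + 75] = -9*b^2 - 6*b + 75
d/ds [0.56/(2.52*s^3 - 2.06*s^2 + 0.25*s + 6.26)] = (-4.2336*s^2 + 2.3072*s - 0.14)/(2.52*s^3 - 2.06*s^2 + 0.25*s + 6.26)^2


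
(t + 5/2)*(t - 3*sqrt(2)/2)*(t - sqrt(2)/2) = t^3 - 2*sqrt(2)*t^2 + 5*t^2/2 - 5*sqrt(2)*t + 3*t/2 + 15/4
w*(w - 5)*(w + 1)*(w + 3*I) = w^4 - 4*w^3 + 3*I*w^3 - 5*w^2 - 12*I*w^2 - 15*I*w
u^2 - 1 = (u - 1)*(u + 1)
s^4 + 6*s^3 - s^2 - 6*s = s*(s - 1)*(s + 1)*(s + 6)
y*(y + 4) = y^2 + 4*y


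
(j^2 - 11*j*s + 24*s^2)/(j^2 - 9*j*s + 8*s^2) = (-j + 3*s)/(-j + s)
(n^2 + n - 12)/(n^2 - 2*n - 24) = (n - 3)/(n - 6)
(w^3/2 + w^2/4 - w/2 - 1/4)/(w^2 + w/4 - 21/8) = 2*(2*w^3 + w^2 - 2*w - 1)/(8*w^2 + 2*w - 21)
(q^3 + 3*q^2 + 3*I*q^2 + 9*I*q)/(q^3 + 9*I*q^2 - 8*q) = (q^2 + 3*q*(1 + I) + 9*I)/(q^2 + 9*I*q - 8)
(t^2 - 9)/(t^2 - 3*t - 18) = (t - 3)/(t - 6)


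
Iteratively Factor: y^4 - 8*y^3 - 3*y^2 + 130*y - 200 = (y - 5)*(y^3 - 3*y^2 - 18*y + 40) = (y - 5)*(y + 4)*(y^2 - 7*y + 10) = (y - 5)*(y - 2)*(y + 4)*(y - 5)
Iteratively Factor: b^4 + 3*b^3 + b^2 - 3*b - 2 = (b + 2)*(b^3 + b^2 - b - 1) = (b + 1)*(b + 2)*(b^2 - 1) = (b - 1)*(b + 1)*(b + 2)*(b + 1)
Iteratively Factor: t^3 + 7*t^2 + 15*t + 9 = (t + 1)*(t^2 + 6*t + 9) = (t + 1)*(t + 3)*(t + 3)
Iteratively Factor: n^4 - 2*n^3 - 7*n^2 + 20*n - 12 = (n + 3)*(n^3 - 5*n^2 + 8*n - 4) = (n - 1)*(n + 3)*(n^2 - 4*n + 4) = (n - 2)*(n - 1)*(n + 3)*(n - 2)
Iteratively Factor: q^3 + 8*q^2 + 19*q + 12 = (q + 1)*(q^2 + 7*q + 12) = (q + 1)*(q + 4)*(q + 3)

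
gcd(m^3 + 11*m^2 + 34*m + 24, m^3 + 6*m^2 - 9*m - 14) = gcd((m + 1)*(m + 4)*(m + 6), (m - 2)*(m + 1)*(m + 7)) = m + 1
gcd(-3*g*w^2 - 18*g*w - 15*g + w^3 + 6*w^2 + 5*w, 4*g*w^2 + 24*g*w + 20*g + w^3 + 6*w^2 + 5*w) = w^2 + 6*w + 5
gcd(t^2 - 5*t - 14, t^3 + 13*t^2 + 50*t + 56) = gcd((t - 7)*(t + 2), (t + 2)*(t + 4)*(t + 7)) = t + 2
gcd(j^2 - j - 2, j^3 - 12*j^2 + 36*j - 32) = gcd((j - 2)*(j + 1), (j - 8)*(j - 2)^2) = j - 2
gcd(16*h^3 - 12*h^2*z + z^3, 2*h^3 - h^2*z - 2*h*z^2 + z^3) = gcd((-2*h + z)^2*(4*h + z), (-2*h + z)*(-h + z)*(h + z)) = -2*h + z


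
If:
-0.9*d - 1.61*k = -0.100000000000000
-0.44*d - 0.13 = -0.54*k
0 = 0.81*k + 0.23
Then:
No Solution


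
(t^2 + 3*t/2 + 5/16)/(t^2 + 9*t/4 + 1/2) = (t + 5/4)/(t + 2)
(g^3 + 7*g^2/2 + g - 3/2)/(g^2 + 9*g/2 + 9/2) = (2*g^2 + g - 1)/(2*g + 3)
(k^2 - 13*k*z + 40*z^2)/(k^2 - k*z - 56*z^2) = (k - 5*z)/(k + 7*z)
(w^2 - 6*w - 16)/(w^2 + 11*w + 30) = (w^2 - 6*w - 16)/(w^2 + 11*w + 30)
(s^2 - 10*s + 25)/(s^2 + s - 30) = (s - 5)/(s + 6)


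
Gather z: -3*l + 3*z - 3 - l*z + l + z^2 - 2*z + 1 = -2*l + z^2 + z*(1 - l) - 2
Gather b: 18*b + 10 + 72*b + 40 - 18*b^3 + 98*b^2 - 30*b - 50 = -18*b^3 + 98*b^2 + 60*b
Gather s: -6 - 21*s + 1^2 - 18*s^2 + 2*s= -18*s^2 - 19*s - 5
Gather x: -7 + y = y - 7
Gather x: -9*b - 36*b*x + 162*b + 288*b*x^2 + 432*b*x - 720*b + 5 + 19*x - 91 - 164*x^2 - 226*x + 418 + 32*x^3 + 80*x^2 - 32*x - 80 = -567*b + 32*x^3 + x^2*(288*b - 84) + x*(396*b - 239) + 252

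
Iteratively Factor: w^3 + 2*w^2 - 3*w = (w - 1)*(w^2 + 3*w) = (w - 1)*(w + 3)*(w)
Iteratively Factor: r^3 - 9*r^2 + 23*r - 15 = (r - 5)*(r^2 - 4*r + 3) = (r - 5)*(r - 1)*(r - 3)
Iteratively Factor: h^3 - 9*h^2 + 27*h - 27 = (h - 3)*(h^2 - 6*h + 9) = (h - 3)^2*(h - 3)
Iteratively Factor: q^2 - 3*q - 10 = (q + 2)*(q - 5)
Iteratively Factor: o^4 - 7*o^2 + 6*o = (o - 1)*(o^3 + o^2 - 6*o) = o*(o - 1)*(o^2 + o - 6) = o*(o - 1)*(o + 3)*(o - 2)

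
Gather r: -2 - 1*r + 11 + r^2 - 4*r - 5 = r^2 - 5*r + 4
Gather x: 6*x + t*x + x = x*(t + 7)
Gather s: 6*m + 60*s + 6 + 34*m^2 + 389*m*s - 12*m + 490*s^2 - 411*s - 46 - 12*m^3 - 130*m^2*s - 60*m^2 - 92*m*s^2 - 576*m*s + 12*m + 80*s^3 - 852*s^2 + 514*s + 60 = -12*m^3 - 26*m^2 + 6*m + 80*s^3 + s^2*(-92*m - 362) + s*(-130*m^2 - 187*m + 163) + 20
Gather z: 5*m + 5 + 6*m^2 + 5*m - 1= 6*m^2 + 10*m + 4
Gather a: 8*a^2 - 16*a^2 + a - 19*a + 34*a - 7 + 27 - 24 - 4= -8*a^2 + 16*a - 8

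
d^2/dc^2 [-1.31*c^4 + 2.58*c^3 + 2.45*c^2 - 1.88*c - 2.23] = -15.72*c^2 + 15.48*c + 4.9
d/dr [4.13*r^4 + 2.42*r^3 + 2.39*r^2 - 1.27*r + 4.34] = 16.52*r^3 + 7.26*r^2 + 4.78*r - 1.27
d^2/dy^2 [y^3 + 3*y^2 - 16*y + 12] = 6*y + 6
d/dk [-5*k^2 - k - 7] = -10*k - 1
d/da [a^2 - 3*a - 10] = 2*a - 3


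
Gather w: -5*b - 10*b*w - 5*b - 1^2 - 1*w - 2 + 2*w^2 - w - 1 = -10*b + 2*w^2 + w*(-10*b - 2) - 4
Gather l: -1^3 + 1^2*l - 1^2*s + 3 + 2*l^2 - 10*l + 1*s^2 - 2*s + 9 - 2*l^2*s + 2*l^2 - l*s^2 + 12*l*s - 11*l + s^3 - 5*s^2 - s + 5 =l^2*(4 - 2*s) + l*(-s^2 + 12*s - 20) + s^3 - 4*s^2 - 4*s + 16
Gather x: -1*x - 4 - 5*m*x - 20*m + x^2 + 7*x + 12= -20*m + x^2 + x*(6 - 5*m) + 8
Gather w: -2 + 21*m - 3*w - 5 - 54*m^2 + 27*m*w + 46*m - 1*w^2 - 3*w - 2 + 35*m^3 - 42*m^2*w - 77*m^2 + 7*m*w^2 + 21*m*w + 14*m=35*m^3 - 131*m^2 + 81*m + w^2*(7*m - 1) + w*(-42*m^2 + 48*m - 6) - 9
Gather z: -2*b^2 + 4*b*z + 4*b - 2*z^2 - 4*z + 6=-2*b^2 + 4*b - 2*z^2 + z*(4*b - 4) + 6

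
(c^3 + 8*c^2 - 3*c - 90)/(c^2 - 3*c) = c + 11 + 30/c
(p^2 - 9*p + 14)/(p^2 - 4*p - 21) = (p - 2)/(p + 3)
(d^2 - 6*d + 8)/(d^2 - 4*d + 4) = (d - 4)/(d - 2)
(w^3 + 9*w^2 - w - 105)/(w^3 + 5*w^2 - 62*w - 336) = (w^2 + 2*w - 15)/(w^2 - 2*w - 48)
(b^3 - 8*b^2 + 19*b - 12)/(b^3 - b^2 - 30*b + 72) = (b - 1)/(b + 6)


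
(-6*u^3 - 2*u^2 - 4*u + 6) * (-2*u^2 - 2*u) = 12*u^5 + 16*u^4 + 12*u^3 - 4*u^2 - 12*u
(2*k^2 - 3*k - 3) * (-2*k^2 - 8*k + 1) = -4*k^4 - 10*k^3 + 32*k^2 + 21*k - 3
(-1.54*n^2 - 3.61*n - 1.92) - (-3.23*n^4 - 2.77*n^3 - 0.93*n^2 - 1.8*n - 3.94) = 3.23*n^4 + 2.77*n^3 - 0.61*n^2 - 1.81*n + 2.02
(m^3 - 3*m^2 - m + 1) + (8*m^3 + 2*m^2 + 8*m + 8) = 9*m^3 - m^2 + 7*m + 9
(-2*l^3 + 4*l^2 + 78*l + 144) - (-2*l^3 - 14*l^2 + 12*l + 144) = 18*l^2 + 66*l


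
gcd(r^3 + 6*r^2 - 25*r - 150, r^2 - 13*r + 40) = r - 5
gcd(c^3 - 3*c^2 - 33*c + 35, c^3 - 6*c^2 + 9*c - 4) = c - 1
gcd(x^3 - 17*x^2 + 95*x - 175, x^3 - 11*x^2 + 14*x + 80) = x - 5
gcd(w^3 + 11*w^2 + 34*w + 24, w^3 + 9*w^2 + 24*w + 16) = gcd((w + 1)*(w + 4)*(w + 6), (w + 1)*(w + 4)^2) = w^2 + 5*w + 4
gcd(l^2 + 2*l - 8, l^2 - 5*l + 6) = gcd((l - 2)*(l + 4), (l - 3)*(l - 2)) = l - 2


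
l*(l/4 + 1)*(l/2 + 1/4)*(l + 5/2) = l^4/8 + 7*l^3/8 + 53*l^2/32 + 5*l/8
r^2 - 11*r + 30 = (r - 6)*(r - 5)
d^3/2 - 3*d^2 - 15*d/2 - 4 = (d/2 + 1/2)*(d - 8)*(d + 1)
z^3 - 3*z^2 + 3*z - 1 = (z - 1)^3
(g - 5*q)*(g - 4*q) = g^2 - 9*g*q + 20*q^2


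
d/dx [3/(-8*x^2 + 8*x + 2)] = 6*(2*x - 1)/(-4*x^2 + 4*x + 1)^2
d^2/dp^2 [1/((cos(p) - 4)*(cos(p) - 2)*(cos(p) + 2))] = (-80*(1 - cos(p)^2)^2 + 12*sin(p)^6 + 3*cos(p)^6 + 44*cos(p)^5 + 32*cos(p)^3 - 324*cos(p)^2 - 64*cos(p) + 228)/((cos(p) - 4)^3*(cos(p) - 2)^3*(cos(p) + 2)^3)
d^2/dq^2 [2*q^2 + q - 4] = 4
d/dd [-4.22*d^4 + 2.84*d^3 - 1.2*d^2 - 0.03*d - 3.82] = -16.88*d^3 + 8.52*d^2 - 2.4*d - 0.03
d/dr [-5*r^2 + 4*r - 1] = 4 - 10*r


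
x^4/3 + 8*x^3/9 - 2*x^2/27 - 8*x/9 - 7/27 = (x/3 + 1/3)*(x - 1)*(x + 1/3)*(x + 7/3)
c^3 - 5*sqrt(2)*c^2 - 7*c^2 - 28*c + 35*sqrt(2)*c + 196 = (c - 7)*(c - 7*sqrt(2))*(c + 2*sqrt(2))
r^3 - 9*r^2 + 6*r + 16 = (r - 8)*(r - 2)*(r + 1)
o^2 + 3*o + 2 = (o + 1)*(o + 2)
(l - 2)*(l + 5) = l^2 + 3*l - 10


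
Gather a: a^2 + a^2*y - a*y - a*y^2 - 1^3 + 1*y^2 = a^2*(y + 1) + a*(-y^2 - y) + y^2 - 1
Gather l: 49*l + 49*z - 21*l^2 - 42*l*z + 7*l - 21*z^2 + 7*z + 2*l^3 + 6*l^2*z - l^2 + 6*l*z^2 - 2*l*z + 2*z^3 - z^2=2*l^3 + l^2*(6*z - 22) + l*(6*z^2 - 44*z + 56) + 2*z^3 - 22*z^2 + 56*z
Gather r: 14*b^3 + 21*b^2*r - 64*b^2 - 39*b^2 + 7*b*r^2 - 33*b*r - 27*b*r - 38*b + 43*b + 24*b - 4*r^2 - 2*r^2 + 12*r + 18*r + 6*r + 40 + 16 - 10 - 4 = 14*b^3 - 103*b^2 + 29*b + r^2*(7*b - 6) + r*(21*b^2 - 60*b + 36) + 42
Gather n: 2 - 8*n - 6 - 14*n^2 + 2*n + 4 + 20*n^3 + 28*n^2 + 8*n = 20*n^3 + 14*n^2 + 2*n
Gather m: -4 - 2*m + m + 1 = -m - 3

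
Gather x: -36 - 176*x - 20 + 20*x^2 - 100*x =20*x^2 - 276*x - 56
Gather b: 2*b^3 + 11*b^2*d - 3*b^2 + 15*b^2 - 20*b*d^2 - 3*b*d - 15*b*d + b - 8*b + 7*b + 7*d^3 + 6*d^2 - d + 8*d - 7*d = 2*b^3 + b^2*(11*d + 12) + b*(-20*d^2 - 18*d) + 7*d^3 + 6*d^2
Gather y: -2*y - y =-3*y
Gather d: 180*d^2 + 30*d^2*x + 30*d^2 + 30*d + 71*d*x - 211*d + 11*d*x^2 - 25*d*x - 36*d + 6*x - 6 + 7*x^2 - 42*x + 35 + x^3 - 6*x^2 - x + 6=d^2*(30*x + 210) + d*(11*x^2 + 46*x - 217) + x^3 + x^2 - 37*x + 35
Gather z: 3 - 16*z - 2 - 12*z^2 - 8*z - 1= -12*z^2 - 24*z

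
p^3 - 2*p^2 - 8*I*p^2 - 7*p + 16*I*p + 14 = (p - 2)*(p - 7*I)*(p - I)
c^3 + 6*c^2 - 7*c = c*(c - 1)*(c + 7)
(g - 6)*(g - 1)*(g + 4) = g^3 - 3*g^2 - 22*g + 24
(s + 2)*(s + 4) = s^2 + 6*s + 8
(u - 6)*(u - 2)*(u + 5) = u^3 - 3*u^2 - 28*u + 60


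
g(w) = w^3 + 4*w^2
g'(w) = 3*w^2 + 8*w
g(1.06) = 5.69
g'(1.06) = 11.85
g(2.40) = 36.86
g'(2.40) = 36.48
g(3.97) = 125.61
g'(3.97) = 79.04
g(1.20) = 7.49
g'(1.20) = 13.92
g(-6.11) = -78.77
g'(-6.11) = 63.12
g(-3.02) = 8.94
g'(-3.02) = 3.20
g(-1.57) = 5.99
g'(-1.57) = -5.17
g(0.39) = 0.67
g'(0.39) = 3.58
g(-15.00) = -2475.00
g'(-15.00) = 555.00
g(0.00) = 0.00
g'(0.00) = 0.00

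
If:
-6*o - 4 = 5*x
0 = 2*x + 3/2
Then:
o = -1/24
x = -3/4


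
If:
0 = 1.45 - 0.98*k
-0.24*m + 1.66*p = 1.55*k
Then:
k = 1.48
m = 6.91666666666667*p - 9.55569727891156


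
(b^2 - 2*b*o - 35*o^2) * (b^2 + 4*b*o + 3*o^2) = b^4 + 2*b^3*o - 40*b^2*o^2 - 146*b*o^3 - 105*o^4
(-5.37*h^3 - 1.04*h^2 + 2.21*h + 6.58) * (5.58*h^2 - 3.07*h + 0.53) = -29.9646*h^5 + 10.6827*h^4 + 12.6785*h^3 + 29.3805*h^2 - 19.0293*h + 3.4874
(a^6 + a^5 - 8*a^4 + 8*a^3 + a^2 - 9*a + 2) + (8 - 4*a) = a^6 + a^5 - 8*a^4 + 8*a^3 + a^2 - 13*a + 10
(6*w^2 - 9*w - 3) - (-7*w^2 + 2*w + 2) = 13*w^2 - 11*w - 5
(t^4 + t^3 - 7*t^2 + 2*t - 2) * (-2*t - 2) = -2*t^5 - 4*t^4 + 12*t^3 + 10*t^2 + 4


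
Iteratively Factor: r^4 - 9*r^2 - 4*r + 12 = (r + 2)*(r^3 - 2*r^2 - 5*r + 6) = (r - 1)*(r + 2)*(r^2 - r - 6) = (r - 1)*(r + 2)^2*(r - 3)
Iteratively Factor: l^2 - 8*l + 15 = (l - 3)*(l - 5)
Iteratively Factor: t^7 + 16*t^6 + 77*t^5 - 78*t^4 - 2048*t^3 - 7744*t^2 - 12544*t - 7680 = (t + 4)*(t^6 + 12*t^5 + 29*t^4 - 194*t^3 - 1272*t^2 - 2656*t - 1920) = (t - 5)*(t + 4)*(t^5 + 17*t^4 + 114*t^3 + 376*t^2 + 608*t + 384) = (t - 5)*(t + 3)*(t + 4)*(t^4 + 14*t^3 + 72*t^2 + 160*t + 128) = (t - 5)*(t + 3)*(t + 4)^2*(t^3 + 10*t^2 + 32*t + 32) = (t - 5)*(t + 2)*(t + 3)*(t + 4)^2*(t^2 + 8*t + 16) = (t - 5)*(t + 2)*(t + 3)*(t + 4)^3*(t + 4)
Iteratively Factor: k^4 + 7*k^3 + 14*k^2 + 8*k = (k + 4)*(k^3 + 3*k^2 + 2*k) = (k + 2)*(k + 4)*(k^2 + k) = k*(k + 2)*(k + 4)*(k + 1)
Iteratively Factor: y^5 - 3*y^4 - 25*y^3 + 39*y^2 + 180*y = (y)*(y^4 - 3*y^3 - 25*y^2 + 39*y + 180) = y*(y - 5)*(y^3 + 2*y^2 - 15*y - 36) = y*(y - 5)*(y - 4)*(y^2 + 6*y + 9) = y*(y - 5)*(y - 4)*(y + 3)*(y + 3)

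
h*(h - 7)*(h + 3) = h^3 - 4*h^2 - 21*h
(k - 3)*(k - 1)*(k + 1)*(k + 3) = k^4 - 10*k^2 + 9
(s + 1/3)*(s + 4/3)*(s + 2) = s^3 + 11*s^2/3 + 34*s/9 + 8/9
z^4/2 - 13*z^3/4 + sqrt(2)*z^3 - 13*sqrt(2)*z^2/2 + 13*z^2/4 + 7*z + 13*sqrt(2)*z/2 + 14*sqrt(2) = (z/2 + sqrt(2))*(z - 4)*(z - 7/2)*(z + 1)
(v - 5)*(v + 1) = v^2 - 4*v - 5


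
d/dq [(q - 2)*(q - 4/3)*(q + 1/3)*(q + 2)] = 4*q^3 - 3*q^2 - 80*q/9 + 4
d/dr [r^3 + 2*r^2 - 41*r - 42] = 3*r^2 + 4*r - 41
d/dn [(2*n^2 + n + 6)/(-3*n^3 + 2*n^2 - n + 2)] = 2*(3*n^4 + 3*n^3 + 25*n^2 - 8*n + 4)/(9*n^6 - 12*n^5 + 10*n^4 - 16*n^3 + 9*n^2 - 4*n + 4)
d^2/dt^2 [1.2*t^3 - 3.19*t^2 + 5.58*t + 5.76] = 7.2*t - 6.38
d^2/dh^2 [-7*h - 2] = 0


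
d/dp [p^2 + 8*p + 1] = 2*p + 8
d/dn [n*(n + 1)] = 2*n + 1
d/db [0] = 0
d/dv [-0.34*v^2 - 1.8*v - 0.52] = -0.68*v - 1.8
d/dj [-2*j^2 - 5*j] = -4*j - 5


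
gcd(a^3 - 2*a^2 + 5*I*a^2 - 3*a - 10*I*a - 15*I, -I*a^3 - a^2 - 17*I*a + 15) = 1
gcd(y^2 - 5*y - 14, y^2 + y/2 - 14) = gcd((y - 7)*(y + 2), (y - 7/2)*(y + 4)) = 1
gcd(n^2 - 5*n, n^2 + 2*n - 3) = 1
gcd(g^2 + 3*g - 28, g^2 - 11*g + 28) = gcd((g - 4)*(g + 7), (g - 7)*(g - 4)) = g - 4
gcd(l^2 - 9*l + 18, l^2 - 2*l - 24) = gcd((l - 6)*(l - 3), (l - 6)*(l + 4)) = l - 6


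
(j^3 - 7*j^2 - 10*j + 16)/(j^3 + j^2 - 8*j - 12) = (j^2 - 9*j + 8)/(j^2 - j - 6)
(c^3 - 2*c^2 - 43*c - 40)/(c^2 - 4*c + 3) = (c^3 - 2*c^2 - 43*c - 40)/(c^2 - 4*c + 3)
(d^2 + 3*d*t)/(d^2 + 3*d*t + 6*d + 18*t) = d/(d + 6)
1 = 1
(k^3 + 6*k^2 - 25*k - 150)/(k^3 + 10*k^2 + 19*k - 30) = (k - 5)/(k - 1)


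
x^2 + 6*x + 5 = (x + 1)*(x + 5)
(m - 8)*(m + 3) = m^2 - 5*m - 24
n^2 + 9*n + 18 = (n + 3)*(n + 6)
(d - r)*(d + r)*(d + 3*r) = d^3 + 3*d^2*r - d*r^2 - 3*r^3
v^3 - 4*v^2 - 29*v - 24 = (v - 8)*(v + 1)*(v + 3)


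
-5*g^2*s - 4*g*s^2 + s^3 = s*(-5*g + s)*(g + s)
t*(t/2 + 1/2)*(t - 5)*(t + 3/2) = t^4/2 - 5*t^3/4 - 11*t^2/2 - 15*t/4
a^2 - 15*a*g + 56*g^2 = (a - 8*g)*(a - 7*g)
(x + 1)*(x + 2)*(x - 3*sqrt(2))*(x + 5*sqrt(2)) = x^4 + 2*sqrt(2)*x^3 + 3*x^3 - 28*x^2 + 6*sqrt(2)*x^2 - 90*x + 4*sqrt(2)*x - 60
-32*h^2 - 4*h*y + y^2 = (-8*h + y)*(4*h + y)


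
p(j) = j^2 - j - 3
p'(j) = 2*j - 1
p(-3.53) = 12.99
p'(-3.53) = -8.06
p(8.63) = 62.85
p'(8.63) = 16.26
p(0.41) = -3.24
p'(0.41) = -0.18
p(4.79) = 15.15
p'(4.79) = 8.58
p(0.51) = -3.25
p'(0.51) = 0.02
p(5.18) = 18.65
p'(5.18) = 9.36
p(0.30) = -3.21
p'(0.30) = -0.40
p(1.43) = -2.39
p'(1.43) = 1.86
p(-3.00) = 9.00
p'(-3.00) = -7.00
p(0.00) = -3.00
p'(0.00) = -1.00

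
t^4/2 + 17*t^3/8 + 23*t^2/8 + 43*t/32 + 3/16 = (t/2 + 1)*(t + 1/4)*(t + 1/2)*(t + 3/2)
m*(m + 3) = m^2 + 3*m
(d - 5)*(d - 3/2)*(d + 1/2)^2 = d^4 - 11*d^3/2 + 5*d^2/4 + 47*d/8 + 15/8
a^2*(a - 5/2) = a^3 - 5*a^2/2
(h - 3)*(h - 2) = h^2 - 5*h + 6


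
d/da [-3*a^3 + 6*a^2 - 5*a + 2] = -9*a^2 + 12*a - 5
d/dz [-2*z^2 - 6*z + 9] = -4*z - 6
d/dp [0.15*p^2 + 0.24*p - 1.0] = 0.3*p + 0.24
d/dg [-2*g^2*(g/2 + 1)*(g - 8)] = 2*g*(-2*g^2 + 9*g + 16)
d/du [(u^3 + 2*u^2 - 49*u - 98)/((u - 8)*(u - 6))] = (u^4 - 28*u^3 + 165*u^2 + 388*u - 3724)/(u^4 - 28*u^3 + 292*u^2 - 1344*u + 2304)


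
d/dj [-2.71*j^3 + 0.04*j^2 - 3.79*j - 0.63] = -8.13*j^2 + 0.08*j - 3.79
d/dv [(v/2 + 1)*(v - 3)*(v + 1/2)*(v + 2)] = 2*v^3 + 9*v^2/4 - 15*v/2 - 8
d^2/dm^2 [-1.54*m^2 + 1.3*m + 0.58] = -3.08000000000000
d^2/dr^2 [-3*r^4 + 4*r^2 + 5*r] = 8 - 36*r^2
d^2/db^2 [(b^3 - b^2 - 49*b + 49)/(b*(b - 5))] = 2*(-29*b^3 + 147*b^2 - 735*b + 1225)/(b^3*(b^3 - 15*b^2 + 75*b - 125))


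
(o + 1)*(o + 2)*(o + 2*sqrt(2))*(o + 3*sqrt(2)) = o^4 + 3*o^3 + 5*sqrt(2)*o^3 + 14*o^2 + 15*sqrt(2)*o^2 + 10*sqrt(2)*o + 36*o + 24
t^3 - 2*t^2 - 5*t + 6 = (t - 3)*(t - 1)*(t + 2)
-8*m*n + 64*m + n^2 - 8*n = (-8*m + n)*(n - 8)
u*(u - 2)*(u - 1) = u^3 - 3*u^2 + 2*u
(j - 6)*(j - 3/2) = j^2 - 15*j/2 + 9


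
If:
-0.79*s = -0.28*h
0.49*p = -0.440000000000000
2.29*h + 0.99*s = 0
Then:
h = 0.00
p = -0.90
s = 0.00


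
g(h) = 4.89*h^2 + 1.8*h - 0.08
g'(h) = 9.78*h + 1.8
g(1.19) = 8.99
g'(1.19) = 13.44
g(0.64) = 3.07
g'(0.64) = 8.06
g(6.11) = 193.47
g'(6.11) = 61.56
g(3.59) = 69.40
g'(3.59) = 36.91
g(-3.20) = 44.23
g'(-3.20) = -29.50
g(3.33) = 60.14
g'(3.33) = 34.37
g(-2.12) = 18.08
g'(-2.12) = -18.93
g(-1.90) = 14.15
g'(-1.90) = -16.78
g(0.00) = -0.08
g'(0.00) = 1.80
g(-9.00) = 379.81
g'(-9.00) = -86.22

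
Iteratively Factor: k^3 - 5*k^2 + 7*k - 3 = (k - 3)*(k^2 - 2*k + 1) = (k - 3)*(k - 1)*(k - 1)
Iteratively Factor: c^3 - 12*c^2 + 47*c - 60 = (c - 4)*(c^2 - 8*c + 15) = (c - 4)*(c - 3)*(c - 5)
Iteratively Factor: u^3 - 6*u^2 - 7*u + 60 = (u + 3)*(u^2 - 9*u + 20) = (u - 4)*(u + 3)*(u - 5)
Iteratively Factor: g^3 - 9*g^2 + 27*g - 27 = (g - 3)*(g^2 - 6*g + 9) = (g - 3)^2*(g - 3)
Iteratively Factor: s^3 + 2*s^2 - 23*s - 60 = (s - 5)*(s^2 + 7*s + 12) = (s - 5)*(s + 3)*(s + 4)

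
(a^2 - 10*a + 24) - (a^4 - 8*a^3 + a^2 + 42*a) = -a^4 + 8*a^3 - 52*a + 24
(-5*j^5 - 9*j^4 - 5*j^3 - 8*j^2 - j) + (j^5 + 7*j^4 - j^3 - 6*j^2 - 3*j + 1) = -4*j^5 - 2*j^4 - 6*j^3 - 14*j^2 - 4*j + 1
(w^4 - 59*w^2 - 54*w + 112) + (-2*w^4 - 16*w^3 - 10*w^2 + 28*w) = -w^4 - 16*w^3 - 69*w^2 - 26*w + 112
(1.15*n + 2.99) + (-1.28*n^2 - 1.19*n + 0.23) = -1.28*n^2 - 0.04*n + 3.22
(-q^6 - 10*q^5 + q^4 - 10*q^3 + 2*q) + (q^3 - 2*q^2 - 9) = -q^6 - 10*q^5 + q^4 - 9*q^3 - 2*q^2 + 2*q - 9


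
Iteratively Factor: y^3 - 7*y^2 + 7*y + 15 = (y + 1)*(y^2 - 8*y + 15) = (y - 3)*(y + 1)*(y - 5)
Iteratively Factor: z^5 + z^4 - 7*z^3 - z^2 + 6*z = (z - 1)*(z^4 + 2*z^3 - 5*z^2 - 6*z) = (z - 2)*(z - 1)*(z^3 + 4*z^2 + 3*z) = (z - 2)*(z - 1)*(z + 1)*(z^2 + 3*z) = z*(z - 2)*(z - 1)*(z + 1)*(z + 3)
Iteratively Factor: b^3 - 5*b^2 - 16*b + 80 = (b - 4)*(b^2 - b - 20) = (b - 5)*(b - 4)*(b + 4)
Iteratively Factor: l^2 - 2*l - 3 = (l + 1)*(l - 3)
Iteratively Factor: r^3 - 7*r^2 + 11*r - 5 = (r - 1)*(r^2 - 6*r + 5) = (r - 1)^2*(r - 5)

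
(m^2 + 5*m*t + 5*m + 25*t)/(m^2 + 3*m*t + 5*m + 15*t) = (m + 5*t)/(m + 3*t)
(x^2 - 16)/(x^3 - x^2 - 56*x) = (16 - x^2)/(x*(-x^2 + x + 56))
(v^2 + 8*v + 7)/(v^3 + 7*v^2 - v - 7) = 1/(v - 1)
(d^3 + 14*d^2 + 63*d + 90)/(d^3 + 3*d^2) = 1 + 11/d + 30/d^2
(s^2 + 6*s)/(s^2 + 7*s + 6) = s/(s + 1)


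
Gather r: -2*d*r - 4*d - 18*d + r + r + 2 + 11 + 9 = -22*d + r*(2 - 2*d) + 22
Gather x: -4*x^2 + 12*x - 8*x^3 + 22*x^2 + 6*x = -8*x^3 + 18*x^2 + 18*x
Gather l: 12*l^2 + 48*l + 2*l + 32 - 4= 12*l^2 + 50*l + 28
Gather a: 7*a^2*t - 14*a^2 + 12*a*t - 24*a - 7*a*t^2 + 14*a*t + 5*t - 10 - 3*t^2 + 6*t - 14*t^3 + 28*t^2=a^2*(7*t - 14) + a*(-7*t^2 + 26*t - 24) - 14*t^3 + 25*t^2 + 11*t - 10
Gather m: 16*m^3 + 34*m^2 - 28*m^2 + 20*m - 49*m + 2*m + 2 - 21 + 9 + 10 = 16*m^3 + 6*m^2 - 27*m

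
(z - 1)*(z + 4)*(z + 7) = z^3 + 10*z^2 + 17*z - 28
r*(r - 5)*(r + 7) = r^3 + 2*r^2 - 35*r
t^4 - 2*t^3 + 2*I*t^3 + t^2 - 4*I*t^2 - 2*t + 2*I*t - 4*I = (t - 2)*(t - I)*(t + I)*(t + 2*I)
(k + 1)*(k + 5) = k^2 + 6*k + 5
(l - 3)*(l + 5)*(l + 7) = l^3 + 9*l^2 - l - 105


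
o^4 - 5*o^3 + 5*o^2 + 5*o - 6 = (o - 3)*(o - 2)*(o - 1)*(o + 1)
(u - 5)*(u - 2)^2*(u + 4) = u^4 - 5*u^3 - 12*u^2 + 76*u - 80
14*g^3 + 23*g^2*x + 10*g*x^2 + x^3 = (g + x)*(2*g + x)*(7*g + x)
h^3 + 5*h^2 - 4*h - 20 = (h - 2)*(h + 2)*(h + 5)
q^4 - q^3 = q^3*(q - 1)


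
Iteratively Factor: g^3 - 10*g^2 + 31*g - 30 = (g - 5)*(g^2 - 5*g + 6) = (g - 5)*(g - 2)*(g - 3)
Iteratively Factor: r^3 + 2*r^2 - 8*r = (r - 2)*(r^2 + 4*r) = r*(r - 2)*(r + 4)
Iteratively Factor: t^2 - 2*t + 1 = (t - 1)*(t - 1)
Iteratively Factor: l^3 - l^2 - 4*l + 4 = (l + 2)*(l^2 - 3*l + 2) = (l - 2)*(l + 2)*(l - 1)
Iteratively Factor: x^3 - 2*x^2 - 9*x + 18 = (x + 3)*(x^2 - 5*x + 6) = (x - 2)*(x + 3)*(x - 3)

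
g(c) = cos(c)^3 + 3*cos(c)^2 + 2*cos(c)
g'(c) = -3*sin(c)*cos(c)^2 - 6*sin(c)*cos(c) - 2*sin(c)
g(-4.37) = -0.37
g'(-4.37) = -0.30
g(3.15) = -0.00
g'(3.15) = -0.01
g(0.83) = 3.02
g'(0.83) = -5.47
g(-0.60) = 4.26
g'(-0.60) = 5.08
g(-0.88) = 2.75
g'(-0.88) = 5.43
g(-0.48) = 4.83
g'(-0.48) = 4.47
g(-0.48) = 4.83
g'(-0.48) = 4.47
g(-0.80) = 3.19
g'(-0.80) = 5.48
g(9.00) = -0.09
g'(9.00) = 0.40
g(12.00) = 4.42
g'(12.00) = 4.94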